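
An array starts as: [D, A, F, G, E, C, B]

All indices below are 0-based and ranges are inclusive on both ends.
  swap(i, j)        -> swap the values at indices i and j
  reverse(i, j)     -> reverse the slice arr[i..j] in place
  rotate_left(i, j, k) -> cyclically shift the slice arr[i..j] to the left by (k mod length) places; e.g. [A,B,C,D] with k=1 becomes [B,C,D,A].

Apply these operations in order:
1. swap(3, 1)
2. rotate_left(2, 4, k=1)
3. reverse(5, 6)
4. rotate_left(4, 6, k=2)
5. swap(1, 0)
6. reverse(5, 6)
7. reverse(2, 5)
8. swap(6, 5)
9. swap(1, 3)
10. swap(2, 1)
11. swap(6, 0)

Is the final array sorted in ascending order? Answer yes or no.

After 1 (swap(3, 1)): [D, G, F, A, E, C, B]
After 2 (rotate_left(2, 4, k=1)): [D, G, A, E, F, C, B]
After 3 (reverse(5, 6)): [D, G, A, E, F, B, C]
After 4 (rotate_left(4, 6, k=2)): [D, G, A, E, C, F, B]
After 5 (swap(1, 0)): [G, D, A, E, C, F, B]
After 6 (reverse(5, 6)): [G, D, A, E, C, B, F]
After 7 (reverse(2, 5)): [G, D, B, C, E, A, F]
After 8 (swap(6, 5)): [G, D, B, C, E, F, A]
After 9 (swap(1, 3)): [G, C, B, D, E, F, A]
After 10 (swap(2, 1)): [G, B, C, D, E, F, A]
After 11 (swap(6, 0)): [A, B, C, D, E, F, G]

Answer: yes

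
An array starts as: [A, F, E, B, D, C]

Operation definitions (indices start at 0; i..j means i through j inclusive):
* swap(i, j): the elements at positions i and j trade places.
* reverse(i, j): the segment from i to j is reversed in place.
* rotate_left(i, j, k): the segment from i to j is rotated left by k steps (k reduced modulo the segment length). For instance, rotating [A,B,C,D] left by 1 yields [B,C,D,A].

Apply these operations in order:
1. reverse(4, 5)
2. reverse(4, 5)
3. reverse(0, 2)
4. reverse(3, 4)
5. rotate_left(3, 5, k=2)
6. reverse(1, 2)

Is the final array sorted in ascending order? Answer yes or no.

Answer: no

Derivation:
After 1 (reverse(4, 5)): [A, F, E, B, C, D]
After 2 (reverse(4, 5)): [A, F, E, B, D, C]
After 3 (reverse(0, 2)): [E, F, A, B, D, C]
After 4 (reverse(3, 4)): [E, F, A, D, B, C]
After 5 (rotate_left(3, 5, k=2)): [E, F, A, C, D, B]
After 6 (reverse(1, 2)): [E, A, F, C, D, B]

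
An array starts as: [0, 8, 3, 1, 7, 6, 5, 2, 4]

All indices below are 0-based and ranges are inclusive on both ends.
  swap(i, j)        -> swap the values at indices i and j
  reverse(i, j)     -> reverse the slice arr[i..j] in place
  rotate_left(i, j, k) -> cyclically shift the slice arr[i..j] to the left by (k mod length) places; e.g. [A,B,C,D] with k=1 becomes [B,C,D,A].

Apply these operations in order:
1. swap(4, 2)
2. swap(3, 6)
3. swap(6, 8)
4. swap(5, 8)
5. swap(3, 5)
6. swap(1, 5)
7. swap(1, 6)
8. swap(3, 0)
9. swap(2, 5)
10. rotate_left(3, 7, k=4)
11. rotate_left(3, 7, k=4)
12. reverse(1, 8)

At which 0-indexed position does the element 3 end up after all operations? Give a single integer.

After 1 (swap(4, 2)): [0, 8, 7, 1, 3, 6, 5, 2, 4]
After 2 (swap(3, 6)): [0, 8, 7, 5, 3, 6, 1, 2, 4]
After 3 (swap(6, 8)): [0, 8, 7, 5, 3, 6, 4, 2, 1]
After 4 (swap(5, 8)): [0, 8, 7, 5, 3, 1, 4, 2, 6]
After 5 (swap(3, 5)): [0, 8, 7, 1, 3, 5, 4, 2, 6]
After 6 (swap(1, 5)): [0, 5, 7, 1, 3, 8, 4, 2, 6]
After 7 (swap(1, 6)): [0, 4, 7, 1, 3, 8, 5, 2, 6]
After 8 (swap(3, 0)): [1, 4, 7, 0, 3, 8, 5, 2, 6]
After 9 (swap(2, 5)): [1, 4, 8, 0, 3, 7, 5, 2, 6]
After 10 (rotate_left(3, 7, k=4)): [1, 4, 8, 2, 0, 3, 7, 5, 6]
After 11 (rotate_left(3, 7, k=4)): [1, 4, 8, 5, 2, 0, 3, 7, 6]
After 12 (reverse(1, 8)): [1, 6, 7, 3, 0, 2, 5, 8, 4]

Answer: 3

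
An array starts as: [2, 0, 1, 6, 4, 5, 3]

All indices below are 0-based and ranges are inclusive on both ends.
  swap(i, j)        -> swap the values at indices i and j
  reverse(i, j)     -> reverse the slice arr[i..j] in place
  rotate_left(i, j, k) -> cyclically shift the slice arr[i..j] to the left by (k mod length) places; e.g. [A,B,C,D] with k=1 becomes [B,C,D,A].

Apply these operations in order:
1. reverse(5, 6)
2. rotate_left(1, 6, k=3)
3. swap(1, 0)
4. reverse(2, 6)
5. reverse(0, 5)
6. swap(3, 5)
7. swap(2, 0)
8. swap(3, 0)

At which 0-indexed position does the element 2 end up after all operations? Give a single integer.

After 1 (reverse(5, 6)): [2, 0, 1, 6, 4, 3, 5]
After 2 (rotate_left(1, 6, k=3)): [2, 4, 3, 5, 0, 1, 6]
After 3 (swap(1, 0)): [4, 2, 3, 5, 0, 1, 6]
After 4 (reverse(2, 6)): [4, 2, 6, 1, 0, 5, 3]
After 5 (reverse(0, 5)): [5, 0, 1, 6, 2, 4, 3]
After 6 (swap(3, 5)): [5, 0, 1, 4, 2, 6, 3]
After 7 (swap(2, 0)): [1, 0, 5, 4, 2, 6, 3]
After 8 (swap(3, 0)): [4, 0, 5, 1, 2, 6, 3]

Answer: 4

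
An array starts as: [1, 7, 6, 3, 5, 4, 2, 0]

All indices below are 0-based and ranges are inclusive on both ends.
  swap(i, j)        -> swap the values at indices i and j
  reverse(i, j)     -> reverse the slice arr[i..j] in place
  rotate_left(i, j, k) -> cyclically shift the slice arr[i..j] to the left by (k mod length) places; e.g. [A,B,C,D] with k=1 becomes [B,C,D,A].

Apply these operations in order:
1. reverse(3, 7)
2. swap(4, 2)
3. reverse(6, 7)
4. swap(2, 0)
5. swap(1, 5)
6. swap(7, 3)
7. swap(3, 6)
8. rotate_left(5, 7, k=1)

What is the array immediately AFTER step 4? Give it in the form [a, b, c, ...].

Answer: [2, 7, 1, 0, 6, 4, 3, 5]

Derivation:
After 1 (reverse(3, 7)): [1, 7, 6, 0, 2, 4, 5, 3]
After 2 (swap(4, 2)): [1, 7, 2, 0, 6, 4, 5, 3]
After 3 (reverse(6, 7)): [1, 7, 2, 0, 6, 4, 3, 5]
After 4 (swap(2, 0)): [2, 7, 1, 0, 6, 4, 3, 5]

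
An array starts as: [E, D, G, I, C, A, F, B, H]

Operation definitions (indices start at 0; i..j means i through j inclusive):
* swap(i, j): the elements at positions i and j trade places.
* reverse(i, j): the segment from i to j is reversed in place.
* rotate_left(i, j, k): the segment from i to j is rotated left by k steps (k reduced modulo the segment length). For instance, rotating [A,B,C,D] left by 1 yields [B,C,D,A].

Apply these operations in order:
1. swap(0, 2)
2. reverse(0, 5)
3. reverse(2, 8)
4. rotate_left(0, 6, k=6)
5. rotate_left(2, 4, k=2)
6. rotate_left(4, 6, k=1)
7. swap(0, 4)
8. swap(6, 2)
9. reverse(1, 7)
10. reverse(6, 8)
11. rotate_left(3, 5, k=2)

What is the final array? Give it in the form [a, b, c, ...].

After 1 (swap(0, 2)): [G, D, E, I, C, A, F, B, H]
After 2 (reverse(0, 5)): [A, C, I, E, D, G, F, B, H]
After 3 (reverse(2, 8)): [A, C, H, B, F, G, D, E, I]
After 4 (rotate_left(0, 6, k=6)): [D, A, C, H, B, F, G, E, I]
After 5 (rotate_left(2, 4, k=2)): [D, A, B, C, H, F, G, E, I]
After 6 (rotate_left(4, 6, k=1)): [D, A, B, C, F, G, H, E, I]
After 7 (swap(0, 4)): [F, A, B, C, D, G, H, E, I]
After 8 (swap(6, 2)): [F, A, H, C, D, G, B, E, I]
After 9 (reverse(1, 7)): [F, E, B, G, D, C, H, A, I]
After 10 (reverse(6, 8)): [F, E, B, G, D, C, I, A, H]
After 11 (rotate_left(3, 5, k=2)): [F, E, B, C, G, D, I, A, H]

Answer: [F, E, B, C, G, D, I, A, H]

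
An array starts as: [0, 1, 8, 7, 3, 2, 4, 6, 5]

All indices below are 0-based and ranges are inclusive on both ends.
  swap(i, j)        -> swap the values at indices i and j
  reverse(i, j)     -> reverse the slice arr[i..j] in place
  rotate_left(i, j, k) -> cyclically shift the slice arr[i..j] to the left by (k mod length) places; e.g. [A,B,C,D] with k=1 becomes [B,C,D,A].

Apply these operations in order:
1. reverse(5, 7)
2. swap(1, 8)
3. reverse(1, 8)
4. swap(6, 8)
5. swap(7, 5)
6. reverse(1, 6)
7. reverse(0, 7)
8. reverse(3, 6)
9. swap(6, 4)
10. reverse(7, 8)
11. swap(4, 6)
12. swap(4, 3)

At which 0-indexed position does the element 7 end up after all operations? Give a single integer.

After 1 (reverse(5, 7)): [0, 1, 8, 7, 3, 6, 4, 2, 5]
After 2 (swap(1, 8)): [0, 5, 8, 7, 3, 6, 4, 2, 1]
After 3 (reverse(1, 8)): [0, 1, 2, 4, 6, 3, 7, 8, 5]
After 4 (swap(6, 8)): [0, 1, 2, 4, 6, 3, 5, 8, 7]
After 5 (swap(7, 5)): [0, 1, 2, 4, 6, 8, 5, 3, 7]
After 6 (reverse(1, 6)): [0, 5, 8, 6, 4, 2, 1, 3, 7]
After 7 (reverse(0, 7)): [3, 1, 2, 4, 6, 8, 5, 0, 7]
After 8 (reverse(3, 6)): [3, 1, 2, 5, 8, 6, 4, 0, 7]
After 9 (swap(6, 4)): [3, 1, 2, 5, 4, 6, 8, 0, 7]
After 10 (reverse(7, 8)): [3, 1, 2, 5, 4, 6, 8, 7, 0]
After 11 (swap(4, 6)): [3, 1, 2, 5, 8, 6, 4, 7, 0]
After 12 (swap(4, 3)): [3, 1, 2, 8, 5, 6, 4, 7, 0]

Answer: 7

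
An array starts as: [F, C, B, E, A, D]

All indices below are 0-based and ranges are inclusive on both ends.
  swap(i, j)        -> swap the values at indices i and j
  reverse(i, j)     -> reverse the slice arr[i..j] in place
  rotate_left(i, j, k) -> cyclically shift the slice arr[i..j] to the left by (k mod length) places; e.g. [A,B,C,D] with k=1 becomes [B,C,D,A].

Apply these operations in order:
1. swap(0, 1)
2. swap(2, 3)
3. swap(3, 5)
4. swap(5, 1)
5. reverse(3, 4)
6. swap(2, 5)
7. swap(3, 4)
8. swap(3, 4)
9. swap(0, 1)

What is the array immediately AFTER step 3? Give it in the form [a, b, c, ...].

Answer: [C, F, E, D, A, B]

Derivation:
After 1 (swap(0, 1)): [C, F, B, E, A, D]
After 2 (swap(2, 3)): [C, F, E, B, A, D]
After 3 (swap(3, 5)): [C, F, E, D, A, B]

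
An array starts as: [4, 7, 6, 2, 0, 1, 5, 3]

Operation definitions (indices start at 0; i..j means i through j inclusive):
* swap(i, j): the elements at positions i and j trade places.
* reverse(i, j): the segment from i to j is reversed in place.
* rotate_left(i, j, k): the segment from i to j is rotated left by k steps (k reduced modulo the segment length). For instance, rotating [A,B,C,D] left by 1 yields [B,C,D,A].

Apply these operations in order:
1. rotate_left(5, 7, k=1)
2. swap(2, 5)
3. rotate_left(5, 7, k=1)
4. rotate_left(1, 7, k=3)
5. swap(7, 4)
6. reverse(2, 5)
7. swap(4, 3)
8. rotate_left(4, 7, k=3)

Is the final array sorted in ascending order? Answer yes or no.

Answer: no

Derivation:
After 1 (rotate_left(5, 7, k=1)): [4, 7, 6, 2, 0, 5, 3, 1]
After 2 (swap(2, 5)): [4, 7, 5, 2, 0, 6, 3, 1]
After 3 (rotate_left(5, 7, k=1)): [4, 7, 5, 2, 0, 3, 1, 6]
After 4 (rotate_left(1, 7, k=3)): [4, 0, 3, 1, 6, 7, 5, 2]
After 5 (swap(7, 4)): [4, 0, 3, 1, 2, 7, 5, 6]
After 6 (reverse(2, 5)): [4, 0, 7, 2, 1, 3, 5, 6]
After 7 (swap(4, 3)): [4, 0, 7, 1, 2, 3, 5, 6]
After 8 (rotate_left(4, 7, k=3)): [4, 0, 7, 1, 6, 2, 3, 5]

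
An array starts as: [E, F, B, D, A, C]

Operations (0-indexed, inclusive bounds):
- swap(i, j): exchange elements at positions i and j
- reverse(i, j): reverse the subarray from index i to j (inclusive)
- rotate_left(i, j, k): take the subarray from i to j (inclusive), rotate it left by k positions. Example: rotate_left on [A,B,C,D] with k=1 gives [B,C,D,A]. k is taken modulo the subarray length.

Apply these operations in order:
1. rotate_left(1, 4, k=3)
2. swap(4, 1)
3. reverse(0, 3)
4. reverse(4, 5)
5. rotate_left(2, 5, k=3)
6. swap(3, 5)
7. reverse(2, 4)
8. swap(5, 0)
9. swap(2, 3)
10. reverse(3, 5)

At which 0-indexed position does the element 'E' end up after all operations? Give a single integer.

After 1 (rotate_left(1, 4, k=3)): [E, A, F, B, D, C]
After 2 (swap(4, 1)): [E, D, F, B, A, C]
After 3 (reverse(0, 3)): [B, F, D, E, A, C]
After 4 (reverse(4, 5)): [B, F, D, E, C, A]
After 5 (rotate_left(2, 5, k=3)): [B, F, A, D, E, C]
After 6 (swap(3, 5)): [B, F, A, C, E, D]
After 7 (reverse(2, 4)): [B, F, E, C, A, D]
After 8 (swap(5, 0)): [D, F, E, C, A, B]
After 9 (swap(2, 3)): [D, F, C, E, A, B]
After 10 (reverse(3, 5)): [D, F, C, B, A, E]

Answer: 5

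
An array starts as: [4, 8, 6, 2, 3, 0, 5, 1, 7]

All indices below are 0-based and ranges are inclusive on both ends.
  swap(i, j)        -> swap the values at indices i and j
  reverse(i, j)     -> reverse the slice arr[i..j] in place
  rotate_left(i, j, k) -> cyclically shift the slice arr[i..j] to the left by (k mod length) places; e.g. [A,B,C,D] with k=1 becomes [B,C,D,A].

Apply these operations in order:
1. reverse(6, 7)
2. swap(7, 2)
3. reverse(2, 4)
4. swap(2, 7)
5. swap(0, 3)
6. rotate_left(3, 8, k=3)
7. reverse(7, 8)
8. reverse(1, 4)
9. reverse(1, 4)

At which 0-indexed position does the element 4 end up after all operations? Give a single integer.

Answer: 6

Derivation:
After 1 (reverse(6, 7)): [4, 8, 6, 2, 3, 0, 1, 5, 7]
After 2 (swap(7, 2)): [4, 8, 5, 2, 3, 0, 1, 6, 7]
After 3 (reverse(2, 4)): [4, 8, 3, 2, 5, 0, 1, 6, 7]
After 4 (swap(2, 7)): [4, 8, 6, 2, 5, 0, 1, 3, 7]
After 5 (swap(0, 3)): [2, 8, 6, 4, 5, 0, 1, 3, 7]
After 6 (rotate_left(3, 8, k=3)): [2, 8, 6, 1, 3, 7, 4, 5, 0]
After 7 (reverse(7, 8)): [2, 8, 6, 1, 3, 7, 4, 0, 5]
After 8 (reverse(1, 4)): [2, 3, 1, 6, 8, 7, 4, 0, 5]
After 9 (reverse(1, 4)): [2, 8, 6, 1, 3, 7, 4, 0, 5]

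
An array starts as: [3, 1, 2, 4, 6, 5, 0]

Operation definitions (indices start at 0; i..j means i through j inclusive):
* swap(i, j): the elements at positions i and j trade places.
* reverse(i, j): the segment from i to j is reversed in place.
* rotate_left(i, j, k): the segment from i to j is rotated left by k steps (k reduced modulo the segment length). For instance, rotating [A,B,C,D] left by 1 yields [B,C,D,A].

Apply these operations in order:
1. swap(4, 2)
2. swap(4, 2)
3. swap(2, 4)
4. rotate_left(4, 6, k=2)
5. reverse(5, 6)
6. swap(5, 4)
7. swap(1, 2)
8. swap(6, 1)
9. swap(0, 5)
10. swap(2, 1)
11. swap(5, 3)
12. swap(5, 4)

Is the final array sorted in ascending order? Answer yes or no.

Answer: yes

Derivation:
After 1 (swap(4, 2)): [3, 1, 6, 4, 2, 5, 0]
After 2 (swap(4, 2)): [3, 1, 2, 4, 6, 5, 0]
After 3 (swap(2, 4)): [3, 1, 6, 4, 2, 5, 0]
After 4 (rotate_left(4, 6, k=2)): [3, 1, 6, 4, 0, 2, 5]
After 5 (reverse(5, 6)): [3, 1, 6, 4, 0, 5, 2]
After 6 (swap(5, 4)): [3, 1, 6, 4, 5, 0, 2]
After 7 (swap(1, 2)): [3, 6, 1, 4, 5, 0, 2]
After 8 (swap(6, 1)): [3, 2, 1, 4, 5, 0, 6]
After 9 (swap(0, 5)): [0, 2, 1, 4, 5, 3, 6]
After 10 (swap(2, 1)): [0, 1, 2, 4, 5, 3, 6]
After 11 (swap(5, 3)): [0, 1, 2, 3, 5, 4, 6]
After 12 (swap(5, 4)): [0, 1, 2, 3, 4, 5, 6]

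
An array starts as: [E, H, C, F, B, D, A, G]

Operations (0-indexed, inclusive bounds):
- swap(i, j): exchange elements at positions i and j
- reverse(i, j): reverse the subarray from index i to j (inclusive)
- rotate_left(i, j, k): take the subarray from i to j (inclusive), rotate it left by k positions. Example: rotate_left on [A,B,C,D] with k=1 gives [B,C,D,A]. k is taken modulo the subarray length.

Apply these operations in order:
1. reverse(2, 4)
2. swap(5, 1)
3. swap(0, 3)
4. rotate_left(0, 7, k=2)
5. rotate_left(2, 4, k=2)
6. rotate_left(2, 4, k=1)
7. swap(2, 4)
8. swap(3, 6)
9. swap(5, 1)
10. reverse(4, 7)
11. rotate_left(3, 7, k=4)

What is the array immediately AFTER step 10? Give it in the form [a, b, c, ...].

After 1 (reverse(2, 4)): [E, H, B, F, C, D, A, G]
After 2 (swap(5, 1)): [E, D, B, F, C, H, A, G]
After 3 (swap(0, 3)): [F, D, B, E, C, H, A, G]
After 4 (rotate_left(0, 7, k=2)): [B, E, C, H, A, G, F, D]
After 5 (rotate_left(2, 4, k=2)): [B, E, A, C, H, G, F, D]
After 6 (rotate_left(2, 4, k=1)): [B, E, C, H, A, G, F, D]
After 7 (swap(2, 4)): [B, E, A, H, C, G, F, D]
After 8 (swap(3, 6)): [B, E, A, F, C, G, H, D]
After 9 (swap(5, 1)): [B, G, A, F, C, E, H, D]
After 10 (reverse(4, 7)): [B, G, A, F, D, H, E, C]

Answer: [B, G, A, F, D, H, E, C]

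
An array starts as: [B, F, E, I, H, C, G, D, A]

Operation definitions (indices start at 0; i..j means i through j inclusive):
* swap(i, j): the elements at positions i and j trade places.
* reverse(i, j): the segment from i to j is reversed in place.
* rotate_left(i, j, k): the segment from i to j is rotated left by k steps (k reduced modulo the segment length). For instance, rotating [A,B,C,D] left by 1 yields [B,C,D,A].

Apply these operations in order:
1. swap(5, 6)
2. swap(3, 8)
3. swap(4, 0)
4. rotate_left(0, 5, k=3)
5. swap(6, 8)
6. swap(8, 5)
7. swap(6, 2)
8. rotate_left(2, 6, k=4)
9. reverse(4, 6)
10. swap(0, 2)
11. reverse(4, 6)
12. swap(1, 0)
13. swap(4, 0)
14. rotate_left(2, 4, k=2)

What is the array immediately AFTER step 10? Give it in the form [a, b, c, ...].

Answer: [G, B, A, I, C, F, H, D, E]

Derivation:
After 1 (swap(5, 6)): [B, F, E, I, H, G, C, D, A]
After 2 (swap(3, 8)): [B, F, E, A, H, G, C, D, I]
After 3 (swap(4, 0)): [H, F, E, A, B, G, C, D, I]
After 4 (rotate_left(0, 5, k=3)): [A, B, G, H, F, E, C, D, I]
After 5 (swap(6, 8)): [A, B, G, H, F, E, I, D, C]
After 6 (swap(8, 5)): [A, B, G, H, F, C, I, D, E]
After 7 (swap(6, 2)): [A, B, I, H, F, C, G, D, E]
After 8 (rotate_left(2, 6, k=4)): [A, B, G, I, H, F, C, D, E]
After 9 (reverse(4, 6)): [A, B, G, I, C, F, H, D, E]
After 10 (swap(0, 2)): [G, B, A, I, C, F, H, D, E]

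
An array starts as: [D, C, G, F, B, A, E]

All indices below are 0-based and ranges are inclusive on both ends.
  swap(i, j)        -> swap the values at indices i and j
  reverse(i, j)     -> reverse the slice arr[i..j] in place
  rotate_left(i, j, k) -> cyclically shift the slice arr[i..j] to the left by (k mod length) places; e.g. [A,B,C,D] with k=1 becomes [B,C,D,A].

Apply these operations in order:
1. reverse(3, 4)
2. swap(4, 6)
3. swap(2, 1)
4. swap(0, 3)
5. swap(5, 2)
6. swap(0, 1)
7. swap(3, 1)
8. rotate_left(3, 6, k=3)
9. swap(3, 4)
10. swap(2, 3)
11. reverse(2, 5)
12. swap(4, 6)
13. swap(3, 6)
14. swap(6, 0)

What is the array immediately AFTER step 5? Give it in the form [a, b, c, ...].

Answer: [B, G, A, D, E, C, F]

Derivation:
After 1 (reverse(3, 4)): [D, C, G, B, F, A, E]
After 2 (swap(4, 6)): [D, C, G, B, E, A, F]
After 3 (swap(2, 1)): [D, G, C, B, E, A, F]
After 4 (swap(0, 3)): [B, G, C, D, E, A, F]
After 5 (swap(5, 2)): [B, G, A, D, E, C, F]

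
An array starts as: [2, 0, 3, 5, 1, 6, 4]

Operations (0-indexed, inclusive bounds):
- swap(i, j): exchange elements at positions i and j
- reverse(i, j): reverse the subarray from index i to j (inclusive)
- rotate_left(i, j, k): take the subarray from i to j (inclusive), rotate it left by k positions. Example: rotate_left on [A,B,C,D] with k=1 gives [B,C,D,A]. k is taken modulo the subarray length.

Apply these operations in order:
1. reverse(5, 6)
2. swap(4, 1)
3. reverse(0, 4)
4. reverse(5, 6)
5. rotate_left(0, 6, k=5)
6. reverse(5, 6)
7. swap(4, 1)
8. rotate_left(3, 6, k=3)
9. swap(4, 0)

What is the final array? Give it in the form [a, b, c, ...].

Answer: [5, 3, 0, 1, 6, 4, 2]

Derivation:
After 1 (reverse(5, 6)): [2, 0, 3, 5, 1, 4, 6]
After 2 (swap(4, 1)): [2, 1, 3, 5, 0, 4, 6]
After 3 (reverse(0, 4)): [0, 5, 3, 1, 2, 4, 6]
After 4 (reverse(5, 6)): [0, 5, 3, 1, 2, 6, 4]
After 5 (rotate_left(0, 6, k=5)): [6, 4, 0, 5, 3, 1, 2]
After 6 (reverse(5, 6)): [6, 4, 0, 5, 3, 2, 1]
After 7 (swap(4, 1)): [6, 3, 0, 5, 4, 2, 1]
After 8 (rotate_left(3, 6, k=3)): [6, 3, 0, 1, 5, 4, 2]
After 9 (swap(4, 0)): [5, 3, 0, 1, 6, 4, 2]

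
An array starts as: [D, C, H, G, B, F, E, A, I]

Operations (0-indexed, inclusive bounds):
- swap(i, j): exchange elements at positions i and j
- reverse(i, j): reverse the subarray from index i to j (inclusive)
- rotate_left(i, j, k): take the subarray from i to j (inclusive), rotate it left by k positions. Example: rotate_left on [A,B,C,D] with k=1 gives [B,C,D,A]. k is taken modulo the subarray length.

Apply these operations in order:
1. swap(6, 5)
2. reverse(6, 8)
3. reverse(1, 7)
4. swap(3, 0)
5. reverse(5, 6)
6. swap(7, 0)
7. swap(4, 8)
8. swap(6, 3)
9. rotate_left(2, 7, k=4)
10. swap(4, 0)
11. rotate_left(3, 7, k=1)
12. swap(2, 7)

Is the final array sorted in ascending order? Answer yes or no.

After 1 (swap(6, 5)): [D, C, H, G, B, E, F, A, I]
After 2 (reverse(6, 8)): [D, C, H, G, B, E, I, A, F]
After 3 (reverse(1, 7)): [D, A, I, E, B, G, H, C, F]
After 4 (swap(3, 0)): [E, A, I, D, B, G, H, C, F]
After 5 (reverse(5, 6)): [E, A, I, D, B, H, G, C, F]
After 6 (swap(7, 0)): [C, A, I, D, B, H, G, E, F]
After 7 (swap(4, 8)): [C, A, I, D, F, H, G, E, B]
After 8 (swap(6, 3)): [C, A, I, G, F, H, D, E, B]
After 9 (rotate_left(2, 7, k=4)): [C, A, D, E, I, G, F, H, B]
After 10 (swap(4, 0)): [I, A, D, E, C, G, F, H, B]
After 11 (rotate_left(3, 7, k=1)): [I, A, D, C, G, F, H, E, B]
After 12 (swap(2, 7)): [I, A, E, C, G, F, H, D, B]

Answer: no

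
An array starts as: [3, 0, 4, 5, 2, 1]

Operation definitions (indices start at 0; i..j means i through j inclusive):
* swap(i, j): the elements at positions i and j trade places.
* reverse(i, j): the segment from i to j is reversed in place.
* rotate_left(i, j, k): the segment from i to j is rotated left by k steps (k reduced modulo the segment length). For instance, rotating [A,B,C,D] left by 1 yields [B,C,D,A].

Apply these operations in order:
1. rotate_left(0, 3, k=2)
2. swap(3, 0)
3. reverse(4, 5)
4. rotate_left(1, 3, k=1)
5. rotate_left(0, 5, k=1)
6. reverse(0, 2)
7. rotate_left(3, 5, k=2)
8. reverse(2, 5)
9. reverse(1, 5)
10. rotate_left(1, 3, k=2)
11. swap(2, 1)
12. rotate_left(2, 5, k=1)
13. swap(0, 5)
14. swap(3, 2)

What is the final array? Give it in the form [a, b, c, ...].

Answer: [1, 3, 2, 0, 4, 5]

Derivation:
After 1 (rotate_left(0, 3, k=2)): [4, 5, 3, 0, 2, 1]
After 2 (swap(3, 0)): [0, 5, 3, 4, 2, 1]
After 3 (reverse(4, 5)): [0, 5, 3, 4, 1, 2]
After 4 (rotate_left(1, 3, k=1)): [0, 3, 4, 5, 1, 2]
After 5 (rotate_left(0, 5, k=1)): [3, 4, 5, 1, 2, 0]
After 6 (reverse(0, 2)): [5, 4, 3, 1, 2, 0]
After 7 (rotate_left(3, 5, k=2)): [5, 4, 3, 0, 1, 2]
After 8 (reverse(2, 5)): [5, 4, 2, 1, 0, 3]
After 9 (reverse(1, 5)): [5, 3, 0, 1, 2, 4]
After 10 (rotate_left(1, 3, k=2)): [5, 1, 3, 0, 2, 4]
After 11 (swap(2, 1)): [5, 3, 1, 0, 2, 4]
After 12 (rotate_left(2, 5, k=1)): [5, 3, 0, 2, 4, 1]
After 13 (swap(0, 5)): [1, 3, 0, 2, 4, 5]
After 14 (swap(3, 2)): [1, 3, 2, 0, 4, 5]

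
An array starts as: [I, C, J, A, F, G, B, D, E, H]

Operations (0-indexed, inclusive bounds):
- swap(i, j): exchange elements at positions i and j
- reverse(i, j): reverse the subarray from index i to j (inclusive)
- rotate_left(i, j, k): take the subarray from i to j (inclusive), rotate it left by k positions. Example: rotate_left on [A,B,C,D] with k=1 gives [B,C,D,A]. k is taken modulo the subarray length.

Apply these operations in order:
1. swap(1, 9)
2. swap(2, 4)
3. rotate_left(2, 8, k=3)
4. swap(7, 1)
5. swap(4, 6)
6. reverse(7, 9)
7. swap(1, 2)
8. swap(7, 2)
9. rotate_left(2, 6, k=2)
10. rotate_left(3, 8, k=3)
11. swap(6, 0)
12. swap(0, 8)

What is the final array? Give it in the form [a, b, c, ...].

Answer: [C, G, F, B, A, J, I, D, E, H]

Derivation:
After 1 (swap(1, 9)): [I, H, J, A, F, G, B, D, E, C]
After 2 (swap(2, 4)): [I, H, F, A, J, G, B, D, E, C]
After 3 (rotate_left(2, 8, k=3)): [I, H, G, B, D, E, F, A, J, C]
After 4 (swap(7, 1)): [I, A, G, B, D, E, F, H, J, C]
After 5 (swap(4, 6)): [I, A, G, B, F, E, D, H, J, C]
After 6 (reverse(7, 9)): [I, A, G, B, F, E, D, C, J, H]
After 7 (swap(1, 2)): [I, G, A, B, F, E, D, C, J, H]
After 8 (swap(7, 2)): [I, G, C, B, F, E, D, A, J, H]
After 9 (rotate_left(2, 6, k=2)): [I, G, F, E, D, C, B, A, J, H]
After 10 (rotate_left(3, 8, k=3)): [I, G, F, B, A, J, E, D, C, H]
After 11 (swap(6, 0)): [E, G, F, B, A, J, I, D, C, H]
After 12 (swap(0, 8)): [C, G, F, B, A, J, I, D, E, H]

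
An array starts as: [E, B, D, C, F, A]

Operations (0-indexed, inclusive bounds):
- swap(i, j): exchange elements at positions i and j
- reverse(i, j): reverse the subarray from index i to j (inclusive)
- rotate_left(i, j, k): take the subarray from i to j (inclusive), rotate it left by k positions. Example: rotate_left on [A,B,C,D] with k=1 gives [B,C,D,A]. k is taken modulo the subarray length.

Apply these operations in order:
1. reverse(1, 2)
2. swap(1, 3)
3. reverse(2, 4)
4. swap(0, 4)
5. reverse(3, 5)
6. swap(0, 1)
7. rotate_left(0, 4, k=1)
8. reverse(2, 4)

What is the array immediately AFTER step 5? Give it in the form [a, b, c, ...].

After 1 (reverse(1, 2)): [E, D, B, C, F, A]
After 2 (swap(1, 3)): [E, C, B, D, F, A]
After 3 (reverse(2, 4)): [E, C, F, D, B, A]
After 4 (swap(0, 4)): [B, C, F, D, E, A]
After 5 (reverse(3, 5)): [B, C, F, A, E, D]

Answer: [B, C, F, A, E, D]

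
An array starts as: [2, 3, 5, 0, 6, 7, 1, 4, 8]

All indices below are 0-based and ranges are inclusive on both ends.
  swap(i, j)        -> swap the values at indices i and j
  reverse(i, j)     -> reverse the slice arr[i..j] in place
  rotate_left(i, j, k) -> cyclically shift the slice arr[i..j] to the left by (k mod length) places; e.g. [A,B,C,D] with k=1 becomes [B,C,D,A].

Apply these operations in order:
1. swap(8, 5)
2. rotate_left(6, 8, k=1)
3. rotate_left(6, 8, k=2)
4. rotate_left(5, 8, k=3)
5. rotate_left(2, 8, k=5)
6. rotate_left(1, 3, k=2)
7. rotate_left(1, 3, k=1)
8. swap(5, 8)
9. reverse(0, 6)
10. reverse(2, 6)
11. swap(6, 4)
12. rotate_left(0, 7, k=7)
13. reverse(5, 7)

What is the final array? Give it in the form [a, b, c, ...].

After 1 (swap(8, 5)): [2, 3, 5, 0, 6, 8, 1, 4, 7]
After 2 (rotate_left(6, 8, k=1)): [2, 3, 5, 0, 6, 8, 4, 7, 1]
After 3 (rotate_left(6, 8, k=2)): [2, 3, 5, 0, 6, 8, 1, 4, 7]
After 4 (rotate_left(5, 8, k=3)): [2, 3, 5, 0, 6, 7, 8, 1, 4]
After 5 (rotate_left(2, 8, k=5)): [2, 3, 1, 4, 5, 0, 6, 7, 8]
After 6 (rotate_left(1, 3, k=2)): [2, 4, 3, 1, 5, 0, 6, 7, 8]
After 7 (rotate_left(1, 3, k=1)): [2, 3, 1, 4, 5, 0, 6, 7, 8]
After 8 (swap(5, 8)): [2, 3, 1, 4, 5, 8, 6, 7, 0]
After 9 (reverse(0, 6)): [6, 8, 5, 4, 1, 3, 2, 7, 0]
After 10 (reverse(2, 6)): [6, 8, 2, 3, 1, 4, 5, 7, 0]
After 11 (swap(6, 4)): [6, 8, 2, 3, 5, 4, 1, 7, 0]
After 12 (rotate_left(0, 7, k=7)): [7, 6, 8, 2, 3, 5, 4, 1, 0]
After 13 (reverse(5, 7)): [7, 6, 8, 2, 3, 1, 4, 5, 0]

Answer: [7, 6, 8, 2, 3, 1, 4, 5, 0]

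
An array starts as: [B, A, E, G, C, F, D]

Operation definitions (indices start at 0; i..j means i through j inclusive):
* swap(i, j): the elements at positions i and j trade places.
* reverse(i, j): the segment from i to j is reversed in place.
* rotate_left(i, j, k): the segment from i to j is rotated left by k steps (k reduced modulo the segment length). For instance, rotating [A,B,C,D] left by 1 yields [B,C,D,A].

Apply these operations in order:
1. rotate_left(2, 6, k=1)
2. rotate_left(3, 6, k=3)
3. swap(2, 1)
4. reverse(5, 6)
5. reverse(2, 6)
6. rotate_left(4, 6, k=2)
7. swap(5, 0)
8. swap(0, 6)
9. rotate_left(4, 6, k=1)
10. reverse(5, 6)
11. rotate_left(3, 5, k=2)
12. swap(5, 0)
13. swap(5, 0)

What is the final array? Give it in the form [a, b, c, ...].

After 1 (rotate_left(2, 6, k=1)): [B, A, G, C, F, D, E]
After 2 (rotate_left(3, 6, k=3)): [B, A, G, E, C, F, D]
After 3 (swap(2, 1)): [B, G, A, E, C, F, D]
After 4 (reverse(5, 6)): [B, G, A, E, C, D, F]
After 5 (reverse(2, 6)): [B, G, F, D, C, E, A]
After 6 (rotate_left(4, 6, k=2)): [B, G, F, D, A, C, E]
After 7 (swap(5, 0)): [C, G, F, D, A, B, E]
After 8 (swap(0, 6)): [E, G, F, D, A, B, C]
After 9 (rotate_left(4, 6, k=1)): [E, G, F, D, B, C, A]
After 10 (reverse(5, 6)): [E, G, F, D, B, A, C]
After 11 (rotate_left(3, 5, k=2)): [E, G, F, A, D, B, C]
After 12 (swap(5, 0)): [B, G, F, A, D, E, C]
After 13 (swap(5, 0)): [E, G, F, A, D, B, C]

Answer: [E, G, F, A, D, B, C]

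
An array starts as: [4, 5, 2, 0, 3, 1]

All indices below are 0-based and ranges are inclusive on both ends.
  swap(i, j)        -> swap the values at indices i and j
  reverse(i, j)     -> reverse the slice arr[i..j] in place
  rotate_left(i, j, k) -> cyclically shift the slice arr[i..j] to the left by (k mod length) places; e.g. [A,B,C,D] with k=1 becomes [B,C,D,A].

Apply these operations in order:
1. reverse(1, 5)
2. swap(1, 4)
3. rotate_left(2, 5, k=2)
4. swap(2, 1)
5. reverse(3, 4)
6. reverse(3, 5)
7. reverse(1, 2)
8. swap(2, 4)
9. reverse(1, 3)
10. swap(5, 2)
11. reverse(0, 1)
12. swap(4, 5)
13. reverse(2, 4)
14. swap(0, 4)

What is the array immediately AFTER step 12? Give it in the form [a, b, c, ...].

Answer: [0, 4, 3, 2, 5, 1]

Derivation:
After 1 (reverse(1, 5)): [4, 1, 3, 0, 2, 5]
After 2 (swap(1, 4)): [4, 2, 3, 0, 1, 5]
After 3 (rotate_left(2, 5, k=2)): [4, 2, 1, 5, 3, 0]
After 4 (swap(2, 1)): [4, 1, 2, 5, 3, 0]
After 5 (reverse(3, 4)): [4, 1, 2, 3, 5, 0]
After 6 (reverse(3, 5)): [4, 1, 2, 0, 5, 3]
After 7 (reverse(1, 2)): [4, 2, 1, 0, 5, 3]
After 8 (swap(2, 4)): [4, 2, 5, 0, 1, 3]
After 9 (reverse(1, 3)): [4, 0, 5, 2, 1, 3]
After 10 (swap(5, 2)): [4, 0, 3, 2, 1, 5]
After 11 (reverse(0, 1)): [0, 4, 3, 2, 1, 5]
After 12 (swap(4, 5)): [0, 4, 3, 2, 5, 1]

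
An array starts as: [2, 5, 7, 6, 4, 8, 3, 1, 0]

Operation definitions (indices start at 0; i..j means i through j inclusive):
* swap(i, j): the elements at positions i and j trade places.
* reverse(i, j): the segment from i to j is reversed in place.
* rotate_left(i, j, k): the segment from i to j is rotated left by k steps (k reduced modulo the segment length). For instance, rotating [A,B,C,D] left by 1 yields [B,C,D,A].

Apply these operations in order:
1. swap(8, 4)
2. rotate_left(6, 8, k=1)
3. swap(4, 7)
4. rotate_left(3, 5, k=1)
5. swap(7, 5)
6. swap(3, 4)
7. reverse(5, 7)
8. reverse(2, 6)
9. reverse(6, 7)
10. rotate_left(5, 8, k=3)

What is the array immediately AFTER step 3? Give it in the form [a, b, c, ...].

Answer: [2, 5, 7, 6, 4, 8, 1, 0, 3]

Derivation:
After 1 (swap(8, 4)): [2, 5, 7, 6, 0, 8, 3, 1, 4]
After 2 (rotate_left(6, 8, k=1)): [2, 5, 7, 6, 0, 8, 1, 4, 3]
After 3 (swap(4, 7)): [2, 5, 7, 6, 4, 8, 1, 0, 3]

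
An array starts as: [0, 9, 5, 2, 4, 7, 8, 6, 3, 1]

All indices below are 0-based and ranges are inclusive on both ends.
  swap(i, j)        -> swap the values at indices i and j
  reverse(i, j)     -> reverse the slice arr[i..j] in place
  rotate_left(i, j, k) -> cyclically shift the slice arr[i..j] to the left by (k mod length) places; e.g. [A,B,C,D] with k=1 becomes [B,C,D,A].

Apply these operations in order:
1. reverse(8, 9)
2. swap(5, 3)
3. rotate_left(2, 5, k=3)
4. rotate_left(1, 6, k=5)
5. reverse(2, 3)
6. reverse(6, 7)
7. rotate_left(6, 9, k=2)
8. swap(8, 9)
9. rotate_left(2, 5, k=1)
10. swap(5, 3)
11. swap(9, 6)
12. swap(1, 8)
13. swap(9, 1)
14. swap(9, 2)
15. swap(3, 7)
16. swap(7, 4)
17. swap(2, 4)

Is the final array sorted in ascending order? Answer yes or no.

Answer: yes

Derivation:
After 1 (reverse(8, 9)): [0, 9, 5, 2, 4, 7, 8, 6, 1, 3]
After 2 (swap(5, 3)): [0, 9, 5, 7, 4, 2, 8, 6, 1, 3]
After 3 (rotate_left(2, 5, k=3)): [0, 9, 2, 5, 7, 4, 8, 6, 1, 3]
After 4 (rotate_left(1, 6, k=5)): [0, 8, 9, 2, 5, 7, 4, 6, 1, 3]
After 5 (reverse(2, 3)): [0, 8, 2, 9, 5, 7, 4, 6, 1, 3]
After 6 (reverse(6, 7)): [0, 8, 2, 9, 5, 7, 6, 4, 1, 3]
After 7 (rotate_left(6, 9, k=2)): [0, 8, 2, 9, 5, 7, 1, 3, 6, 4]
After 8 (swap(8, 9)): [0, 8, 2, 9, 5, 7, 1, 3, 4, 6]
After 9 (rotate_left(2, 5, k=1)): [0, 8, 9, 5, 7, 2, 1, 3, 4, 6]
After 10 (swap(5, 3)): [0, 8, 9, 2, 7, 5, 1, 3, 4, 6]
After 11 (swap(9, 6)): [0, 8, 9, 2, 7, 5, 6, 3, 4, 1]
After 12 (swap(1, 8)): [0, 4, 9, 2, 7, 5, 6, 3, 8, 1]
After 13 (swap(9, 1)): [0, 1, 9, 2, 7, 5, 6, 3, 8, 4]
After 14 (swap(9, 2)): [0, 1, 4, 2, 7, 5, 6, 3, 8, 9]
After 15 (swap(3, 7)): [0, 1, 4, 3, 7, 5, 6, 2, 8, 9]
After 16 (swap(7, 4)): [0, 1, 4, 3, 2, 5, 6, 7, 8, 9]
After 17 (swap(2, 4)): [0, 1, 2, 3, 4, 5, 6, 7, 8, 9]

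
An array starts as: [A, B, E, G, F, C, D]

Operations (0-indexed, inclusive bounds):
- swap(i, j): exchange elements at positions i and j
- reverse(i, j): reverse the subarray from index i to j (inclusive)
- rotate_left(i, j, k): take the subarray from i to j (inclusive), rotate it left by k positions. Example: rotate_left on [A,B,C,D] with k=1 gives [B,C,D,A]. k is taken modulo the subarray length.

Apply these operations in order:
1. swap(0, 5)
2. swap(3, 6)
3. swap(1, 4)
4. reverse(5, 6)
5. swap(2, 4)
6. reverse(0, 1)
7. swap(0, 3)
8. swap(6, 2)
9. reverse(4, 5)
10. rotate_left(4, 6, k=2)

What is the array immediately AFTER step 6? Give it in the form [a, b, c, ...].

After 1 (swap(0, 5)): [C, B, E, G, F, A, D]
After 2 (swap(3, 6)): [C, B, E, D, F, A, G]
After 3 (swap(1, 4)): [C, F, E, D, B, A, G]
After 4 (reverse(5, 6)): [C, F, E, D, B, G, A]
After 5 (swap(2, 4)): [C, F, B, D, E, G, A]
After 6 (reverse(0, 1)): [F, C, B, D, E, G, A]

Answer: [F, C, B, D, E, G, A]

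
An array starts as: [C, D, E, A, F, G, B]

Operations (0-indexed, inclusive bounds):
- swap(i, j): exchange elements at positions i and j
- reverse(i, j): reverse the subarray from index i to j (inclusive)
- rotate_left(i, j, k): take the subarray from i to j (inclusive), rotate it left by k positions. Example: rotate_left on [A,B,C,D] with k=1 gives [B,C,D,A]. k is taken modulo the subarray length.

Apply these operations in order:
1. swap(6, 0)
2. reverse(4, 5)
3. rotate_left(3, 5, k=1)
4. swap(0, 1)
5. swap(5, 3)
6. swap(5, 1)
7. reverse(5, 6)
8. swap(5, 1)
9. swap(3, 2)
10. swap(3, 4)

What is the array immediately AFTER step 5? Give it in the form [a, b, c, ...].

After 1 (swap(6, 0)): [B, D, E, A, F, G, C]
After 2 (reverse(4, 5)): [B, D, E, A, G, F, C]
After 3 (rotate_left(3, 5, k=1)): [B, D, E, G, F, A, C]
After 4 (swap(0, 1)): [D, B, E, G, F, A, C]
After 5 (swap(5, 3)): [D, B, E, A, F, G, C]

Answer: [D, B, E, A, F, G, C]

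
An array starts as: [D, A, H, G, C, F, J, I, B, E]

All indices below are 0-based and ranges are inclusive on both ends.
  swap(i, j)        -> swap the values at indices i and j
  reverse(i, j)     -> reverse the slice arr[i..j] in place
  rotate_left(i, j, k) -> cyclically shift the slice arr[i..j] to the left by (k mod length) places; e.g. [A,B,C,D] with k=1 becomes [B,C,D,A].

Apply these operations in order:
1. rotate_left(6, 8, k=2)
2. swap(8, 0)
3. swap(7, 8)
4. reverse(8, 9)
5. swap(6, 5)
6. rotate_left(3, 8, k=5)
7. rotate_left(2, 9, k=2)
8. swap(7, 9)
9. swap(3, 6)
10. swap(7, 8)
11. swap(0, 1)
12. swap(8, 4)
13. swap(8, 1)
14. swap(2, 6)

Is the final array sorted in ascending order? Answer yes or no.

Answer: yes

Derivation:
After 1 (rotate_left(6, 8, k=2)): [D, A, H, G, C, F, B, J, I, E]
After 2 (swap(8, 0)): [I, A, H, G, C, F, B, J, D, E]
After 3 (swap(7, 8)): [I, A, H, G, C, F, B, D, J, E]
After 4 (reverse(8, 9)): [I, A, H, G, C, F, B, D, E, J]
After 5 (swap(6, 5)): [I, A, H, G, C, B, F, D, E, J]
After 6 (rotate_left(3, 8, k=5)): [I, A, H, E, G, C, B, F, D, J]
After 7 (rotate_left(2, 9, k=2)): [I, A, G, C, B, F, D, J, H, E]
After 8 (swap(7, 9)): [I, A, G, C, B, F, D, E, H, J]
After 9 (swap(3, 6)): [I, A, G, D, B, F, C, E, H, J]
After 10 (swap(7, 8)): [I, A, G, D, B, F, C, H, E, J]
After 11 (swap(0, 1)): [A, I, G, D, B, F, C, H, E, J]
After 12 (swap(8, 4)): [A, I, G, D, E, F, C, H, B, J]
After 13 (swap(8, 1)): [A, B, G, D, E, F, C, H, I, J]
After 14 (swap(2, 6)): [A, B, C, D, E, F, G, H, I, J]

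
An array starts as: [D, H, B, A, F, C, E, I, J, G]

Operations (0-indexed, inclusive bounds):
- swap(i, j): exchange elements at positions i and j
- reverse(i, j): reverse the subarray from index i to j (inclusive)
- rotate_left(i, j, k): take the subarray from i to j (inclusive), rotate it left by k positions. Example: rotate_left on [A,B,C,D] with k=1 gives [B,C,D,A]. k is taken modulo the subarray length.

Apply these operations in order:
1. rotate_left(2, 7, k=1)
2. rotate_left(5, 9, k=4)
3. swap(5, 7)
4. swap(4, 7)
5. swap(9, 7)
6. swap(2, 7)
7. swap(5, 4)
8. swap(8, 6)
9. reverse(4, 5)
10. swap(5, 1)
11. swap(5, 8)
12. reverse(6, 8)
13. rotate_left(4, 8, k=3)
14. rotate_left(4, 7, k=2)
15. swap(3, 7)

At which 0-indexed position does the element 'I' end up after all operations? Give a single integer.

After 1 (rotate_left(2, 7, k=1)): [D, H, A, F, C, E, I, B, J, G]
After 2 (rotate_left(5, 9, k=4)): [D, H, A, F, C, G, E, I, B, J]
After 3 (swap(5, 7)): [D, H, A, F, C, I, E, G, B, J]
After 4 (swap(4, 7)): [D, H, A, F, G, I, E, C, B, J]
After 5 (swap(9, 7)): [D, H, A, F, G, I, E, J, B, C]
After 6 (swap(2, 7)): [D, H, J, F, G, I, E, A, B, C]
After 7 (swap(5, 4)): [D, H, J, F, I, G, E, A, B, C]
After 8 (swap(8, 6)): [D, H, J, F, I, G, B, A, E, C]
After 9 (reverse(4, 5)): [D, H, J, F, G, I, B, A, E, C]
After 10 (swap(5, 1)): [D, I, J, F, G, H, B, A, E, C]
After 11 (swap(5, 8)): [D, I, J, F, G, E, B, A, H, C]
After 12 (reverse(6, 8)): [D, I, J, F, G, E, H, A, B, C]
After 13 (rotate_left(4, 8, k=3)): [D, I, J, F, A, B, G, E, H, C]
After 14 (rotate_left(4, 7, k=2)): [D, I, J, F, G, E, A, B, H, C]
After 15 (swap(3, 7)): [D, I, J, B, G, E, A, F, H, C]

Answer: 1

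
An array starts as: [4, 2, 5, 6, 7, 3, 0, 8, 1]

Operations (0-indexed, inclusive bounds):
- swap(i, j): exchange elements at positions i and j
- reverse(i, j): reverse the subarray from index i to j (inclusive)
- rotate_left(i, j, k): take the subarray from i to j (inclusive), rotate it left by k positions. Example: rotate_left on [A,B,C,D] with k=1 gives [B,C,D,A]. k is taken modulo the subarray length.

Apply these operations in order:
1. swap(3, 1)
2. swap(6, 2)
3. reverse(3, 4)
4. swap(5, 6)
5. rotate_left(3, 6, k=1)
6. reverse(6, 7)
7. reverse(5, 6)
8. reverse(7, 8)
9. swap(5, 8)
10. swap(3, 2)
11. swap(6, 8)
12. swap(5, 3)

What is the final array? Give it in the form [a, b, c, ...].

Answer: [4, 6, 2, 7, 5, 0, 8, 1, 3]

Derivation:
After 1 (swap(3, 1)): [4, 6, 5, 2, 7, 3, 0, 8, 1]
After 2 (swap(6, 2)): [4, 6, 0, 2, 7, 3, 5, 8, 1]
After 3 (reverse(3, 4)): [4, 6, 0, 7, 2, 3, 5, 8, 1]
After 4 (swap(5, 6)): [4, 6, 0, 7, 2, 5, 3, 8, 1]
After 5 (rotate_left(3, 6, k=1)): [4, 6, 0, 2, 5, 3, 7, 8, 1]
After 6 (reverse(6, 7)): [4, 6, 0, 2, 5, 3, 8, 7, 1]
After 7 (reverse(5, 6)): [4, 6, 0, 2, 5, 8, 3, 7, 1]
After 8 (reverse(7, 8)): [4, 6, 0, 2, 5, 8, 3, 1, 7]
After 9 (swap(5, 8)): [4, 6, 0, 2, 5, 7, 3, 1, 8]
After 10 (swap(3, 2)): [4, 6, 2, 0, 5, 7, 3, 1, 8]
After 11 (swap(6, 8)): [4, 6, 2, 0, 5, 7, 8, 1, 3]
After 12 (swap(5, 3)): [4, 6, 2, 7, 5, 0, 8, 1, 3]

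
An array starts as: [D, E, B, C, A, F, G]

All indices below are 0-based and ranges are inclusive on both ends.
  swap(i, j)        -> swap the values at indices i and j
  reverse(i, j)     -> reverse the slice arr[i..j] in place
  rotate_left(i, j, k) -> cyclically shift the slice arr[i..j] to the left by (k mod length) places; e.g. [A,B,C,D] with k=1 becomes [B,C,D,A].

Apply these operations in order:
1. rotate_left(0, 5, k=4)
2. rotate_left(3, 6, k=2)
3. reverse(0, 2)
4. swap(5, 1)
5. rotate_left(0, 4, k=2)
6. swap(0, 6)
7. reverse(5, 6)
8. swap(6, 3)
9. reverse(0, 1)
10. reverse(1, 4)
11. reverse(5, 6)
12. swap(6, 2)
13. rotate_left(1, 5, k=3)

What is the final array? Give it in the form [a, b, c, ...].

Answer: [C, B, D, E, A, G, F]

Derivation:
After 1 (rotate_left(0, 5, k=4)): [A, F, D, E, B, C, G]
After 2 (rotate_left(3, 6, k=2)): [A, F, D, C, G, E, B]
After 3 (reverse(0, 2)): [D, F, A, C, G, E, B]
After 4 (swap(5, 1)): [D, E, A, C, G, F, B]
After 5 (rotate_left(0, 4, k=2)): [A, C, G, D, E, F, B]
After 6 (swap(0, 6)): [B, C, G, D, E, F, A]
After 7 (reverse(5, 6)): [B, C, G, D, E, A, F]
After 8 (swap(6, 3)): [B, C, G, F, E, A, D]
After 9 (reverse(0, 1)): [C, B, G, F, E, A, D]
After 10 (reverse(1, 4)): [C, E, F, G, B, A, D]
After 11 (reverse(5, 6)): [C, E, F, G, B, D, A]
After 12 (swap(6, 2)): [C, E, A, G, B, D, F]
After 13 (rotate_left(1, 5, k=3)): [C, B, D, E, A, G, F]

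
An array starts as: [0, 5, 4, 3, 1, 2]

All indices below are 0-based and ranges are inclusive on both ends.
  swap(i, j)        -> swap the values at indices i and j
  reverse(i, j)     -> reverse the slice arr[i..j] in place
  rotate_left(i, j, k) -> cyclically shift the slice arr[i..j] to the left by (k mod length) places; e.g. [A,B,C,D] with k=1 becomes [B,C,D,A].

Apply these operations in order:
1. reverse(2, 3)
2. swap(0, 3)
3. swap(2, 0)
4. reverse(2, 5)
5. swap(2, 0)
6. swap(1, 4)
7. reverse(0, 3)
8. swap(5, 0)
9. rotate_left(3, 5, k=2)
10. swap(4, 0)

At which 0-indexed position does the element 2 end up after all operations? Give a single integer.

After 1 (reverse(2, 3)): [0, 5, 3, 4, 1, 2]
After 2 (swap(0, 3)): [4, 5, 3, 0, 1, 2]
After 3 (swap(2, 0)): [3, 5, 4, 0, 1, 2]
After 4 (reverse(2, 5)): [3, 5, 2, 1, 0, 4]
After 5 (swap(2, 0)): [2, 5, 3, 1, 0, 4]
After 6 (swap(1, 4)): [2, 0, 3, 1, 5, 4]
After 7 (reverse(0, 3)): [1, 3, 0, 2, 5, 4]
After 8 (swap(5, 0)): [4, 3, 0, 2, 5, 1]
After 9 (rotate_left(3, 5, k=2)): [4, 3, 0, 1, 2, 5]
After 10 (swap(4, 0)): [2, 3, 0, 1, 4, 5]

Answer: 0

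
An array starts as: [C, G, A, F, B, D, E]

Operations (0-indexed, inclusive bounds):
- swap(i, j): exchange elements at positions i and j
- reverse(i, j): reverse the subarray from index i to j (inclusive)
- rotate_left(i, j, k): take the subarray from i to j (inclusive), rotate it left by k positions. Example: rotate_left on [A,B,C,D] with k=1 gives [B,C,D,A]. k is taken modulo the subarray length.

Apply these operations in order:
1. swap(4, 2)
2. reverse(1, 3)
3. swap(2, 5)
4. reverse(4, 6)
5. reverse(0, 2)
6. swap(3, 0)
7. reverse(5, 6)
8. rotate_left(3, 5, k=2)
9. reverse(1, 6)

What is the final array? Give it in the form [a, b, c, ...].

Answer: [G, B, E, D, A, C, F]

Derivation:
After 1 (swap(4, 2)): [C, G, B, F, A, D, E]
After 2 (reverse(1, 3)): [C, F, B, G, A, D, E]
After 3 (swap(2, 5)): [C, F, D, G, A, B, E]
After 4 (reverse(4, 6)): [C, F, D, G, E, B, A]
After 5 (reverse(0, 2)): [D, F, C, G, E, B, A]
After 6 (swap(3, 0)): [G, F, C, D, E, B, A]
After 7 (reverse(5, 6)): [G, F, C, D, E, A, B]
After 8 (rotate_left(3, 5, k=2)): [G, F, C, A, D, E, B]
After 9 (reverse(1, 6)): [G, B, E, D, A, C, F]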